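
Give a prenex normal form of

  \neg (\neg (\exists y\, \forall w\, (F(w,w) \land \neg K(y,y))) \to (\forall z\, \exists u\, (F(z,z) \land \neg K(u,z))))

Rewrite implications/biconditionals: A → B as ¬A ∨ B.
  \neg (\neg \neg (\exists y\, \forall w\, (F(w,w) \land \neg K(y,y))) \lor (\forall z\, \exists u\, (F(z,z) \land \neg K(u,z))))
Move each ¬ inward, flipping quantifiers it crosses:
  (\forall y\, \exists w\, (\neg F(w,w) \lor K(y,y))) \land (\exists z\, \forall u\, (\neg F(z,z) \lor K(u,z)))
Pull the quantifiers to the front (each side's bound variable is not free in the other side):
  \forall y\, \exists w\, \exists z\, \forall u\, ((\neg F(w,w) \lor K(y,y)) \land (\neg F(z,z) \lor K(u,z)))

\forall y\, \exists w\, \exists z\, \forall u\, ((\neg F(w,w) \lor K(y,y)) \land (\neg F(z,z) \lor K(u,z)))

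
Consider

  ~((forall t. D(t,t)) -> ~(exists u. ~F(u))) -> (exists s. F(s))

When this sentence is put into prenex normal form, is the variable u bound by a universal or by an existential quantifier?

First replace A → B with ¬A ∨ B.
  ~~(~(forall t. D(t,t)) | ~(exists u. ~F(u))) | (exists s. F(s))
Move each ¬ inward, flipping quantifiers it crosses:
  (exists t. ~D(t,t)) | (forall u. F(u)) | (exists s. F(s))
All bound variables are already distinct, so no renaming is needed.
Pull the quantifiers to the front (each side's bound variable is not free in the other side):
  exists t. forall u. exists s. (~D(t,t) | F(u) | F(s))
The quantifier exists u sits under an odd number of negations (counting the antecedent side of each →), so it flips to forall u.

universal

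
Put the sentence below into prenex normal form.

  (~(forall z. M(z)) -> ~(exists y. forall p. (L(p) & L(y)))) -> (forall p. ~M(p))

exists z. exists y. forall p. forall y1. (~M(z) & L(p) & L(y) | ~M(y1))

Rewrite implications/biconditionals: A → B as ¬A ∨ B.
  ~(~~(forall z. M(z)) | ~(exists y. forall p. (L(p) & L(y)))) | (forall p. ~M(p))
Drive negations inward (¬∀x A ≡ ∃x ¬A, ¬∃x A ≡ ∀x ¬A, De Morgan for ∧/∨):
  (exists z. ~M(z)) & (exists y. forall p. (L(p) & L(y))) | (forall p. ~M(p))
Rename bound variables to avoid capture: p↦y1.
  (exists z. ~M(z)) & (exists y. forall p. (L(p) & L(y))) | (forall y1. ~M(y1))
Pull the quantifiers to the front (each side's bound variable is not free in the other side):
  exists z. exists y. forall p. forall y1. (~M(z) & L(p) & L(y) | ~M(y1))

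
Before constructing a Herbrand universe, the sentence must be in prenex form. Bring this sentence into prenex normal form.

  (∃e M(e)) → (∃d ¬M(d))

Eliminate → and ↔ using ¬ and ∨.
  ¬(∃e M(e)) ∨ (∃d ¬M(d))
Push ¬ through the quantifiers and connectives to reach negation normal form:
  (∀e ¬M(e)) ∨ (∃d ¬M(d))
Pull the quantifiers to the front (each side's bound variable is not free in the other side):
  ∀e ∃d (¬M(e) ∨ ¬M(d))

∀e ∃d (¬M(e) ∨ ¬M(d))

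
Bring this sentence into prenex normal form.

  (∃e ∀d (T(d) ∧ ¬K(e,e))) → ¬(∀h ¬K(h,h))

Rewrite implications/biconditionals: A → B as ¬A ∨ B.
  ¬(∃e ∀d (T(d) ∧ ¬K(e,e))) ∨ ¬(∀h ¬K(h,h))
Move each ¬ inward, flipping quantifiers it crosses:
  (∀e ∃d (¬T(d) ∨ K(e,e))) ∨ (∃h K(h,h))
All bound variables are already distinct, so no renaming is needed.
Extract every quantifier outward, since the variables are now distinct and don't occur free across branches:
  ∀e ∃d ∃h (¬T(d) ∨ K(e,e) ∨ K(h,h))

∀e ∃d ∃h (¬T(d) ∨ K(e,e) ∨ K(h,h))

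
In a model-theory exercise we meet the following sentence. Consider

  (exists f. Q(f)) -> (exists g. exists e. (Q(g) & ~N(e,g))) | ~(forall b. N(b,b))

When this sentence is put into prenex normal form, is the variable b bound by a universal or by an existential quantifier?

existential

First replace A → B with ¬A ∨ B.
  ~(exists f. Q(f)) | (exists g. exists e. (Q(g) & ~N(e,g))) | ~(forall b. N(b,b))
Push ¬ through the quantifiers and connectives to reach negation normal form:
  (forall f. ~Q(f)) | (exists g. exists e. (Q(g) & ~N(e,g))) | (exists b. ~N(b,b))
Pull the quantifiers to the front (each side's bound variable is not free in the other side):
  forall f. exists g. exists e. exists b. (~Q(f) | Q(g) & ~N(e,g) | ~N(b,b))
The quantifier forall b sits under an odd number of negations (counting the antecedent side of each →), so it flips to exists b.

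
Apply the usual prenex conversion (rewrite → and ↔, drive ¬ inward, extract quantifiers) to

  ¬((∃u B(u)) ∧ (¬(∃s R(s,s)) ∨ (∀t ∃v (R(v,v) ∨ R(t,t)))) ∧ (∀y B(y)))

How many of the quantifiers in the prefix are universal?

Push ¬ through the quantifiers and connectives to reach negation normal form:
  (∀u ¬B(u)) ∨ (∃s R(s,s)) ∧ (∃t ∀v (¬R(v,v) ∧ ¬R(t,t))) ∨ (∃y ¬B(y))
All bound variables are already distinct, so no renaming is needed.
Extract every quantifier outward, since the variables are now distinct and don't occur free across branches:
  ∀u ∃s ∃t ∀v ∃y (¬B(u) ∨ R(s,s) ∧ ¬R(v,v) ∧ ¬R(t,t) ∨ ¬B(y))
The prefix is ∀u ∃s ∃t ∀v ∃y: 2 universal, 3 existential.

2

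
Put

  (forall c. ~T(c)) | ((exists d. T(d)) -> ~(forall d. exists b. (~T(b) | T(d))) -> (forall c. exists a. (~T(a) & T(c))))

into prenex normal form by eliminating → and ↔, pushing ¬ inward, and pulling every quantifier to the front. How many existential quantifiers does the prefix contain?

2

First replace A → B with ¬A ∨ B.
  (forall c. ~T(c)) | ~(exists d. T(d)) | ~~(forall d. exists b. (~T(b) | T(d))) | (forall c. exists a. (~T(a) & T(c)))
Drive negations inward (¬∀x A ≡ ∃x ¬A, ¬∃x A ≡ ∀x ¬A, De Morgan for ∧/∨):
  (forall c. ~T(c)) | (forall d. ~T(d)) | (forall d. exists b. (~T(b) | T(d))) | (forall c. exists a. (~T(a) & T(c)))
Give each quantifier a distinct variable: d↦u1, c↦t.
  (forall c. ~T(c)) | (forall d. ~T(d)) | (forall u1. exists b. (~T(b) | T(u1))) | (forall t. exists a. (~T(a) & T(t)))
Pull the quantifiers to the front (each side's bound variable is not free in the other side):
  forall c. forall d. forall u1. exists b. forall t. exists a. (~T(c) | ~T(d) | ~T(b) | T(u1) | ~T(a) & T(t))
The prefix is forall c forall d forall u1 exists b forall t exists a: 4 universal, 2 existential.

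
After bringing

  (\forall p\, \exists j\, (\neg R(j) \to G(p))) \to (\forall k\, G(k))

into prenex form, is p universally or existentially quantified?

existential

Eliminate → and ↔ using ¬ and ∨.
  \neg (\forall p\, \exists j\, (\neg \neg R(j) \lor G(p))) \lor (\forall k\, G(k))
Push ¬ through the quantifiers and connectives to reach negation normal form:
  (\exists p\, \forall j\, (\neg R(j) \land \neg G(p))) \lor (\forall k\, G(k))
All bound variables are already distinct, so no renaming is needed.
Extract every quantifier outward, since the variables are now distinct and don't occur free across branches:
  \exists p\, \forall j\, \forall k\, (\neg R(j) \land \neg G(p) \lor G(k))
The quantifier \forall p sits under an odd number of negations (counting the antecedent side of each →), so it flips to \exists p.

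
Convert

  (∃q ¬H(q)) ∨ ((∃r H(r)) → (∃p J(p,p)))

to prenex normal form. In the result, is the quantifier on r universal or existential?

universal

First replace A → B with ¬A ∨ B.
  (∃q ¬H(q)) ∨ ¬(∃r H(r)) ∨ (∃p J(p,p))
Drive negations inward (¬∀x A ≡ ∃x ¬A, ¬∃x A ≡ ∀x ¬A, De Morgan for ∧/∨):
  (∃q ¬H(q)) ∨ (∀r ¬H(r)) ∨ (∃p J(p,p))
All bound variables are already distinct, so no renaming is needed.
Pull the quantifiers to the front (each side's bound variable is not free in the other side):
  ∃q ∀r ∃p (¬H(q) ∨ ¬H(r) ∨ J(p,p))
The quantifier ∃r sits under an odd number of negations (counting the antecedent side of each →), so it flips to ∀r.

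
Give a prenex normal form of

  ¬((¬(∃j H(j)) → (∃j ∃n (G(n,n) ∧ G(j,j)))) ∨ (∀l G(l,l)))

First replace A → B with ¬A ∨ B.
  ¬(¬¬(∃j H(j)) ∨ (∃j ∃n (G(n,n) ∧ G(j,j))) ∨ (∀l G(l,l)))
Move each ¬ inward, flipping quantifiers it crosses:
  (∀j ¬H(j)) ∧ (∀j ∀n (¬G(n,n) ∨ ¬G(j,j))) ∧ (∃l ¬G(l,l))
Rename bound variables to avoid capture: j↦y1.
  (∀j ¬H(j)) ∧ (∀y1 ∀n (¬G(n,n) ∨ ¬G(y1,y1))) ∧ (∃l ¬G(l,l))
Finally move all quantifiers to the prefix:
  ∀j ∀y1 ∀n ∃l (¬H(j) ∧ (¬G(n,n) ∨ ¬G(y1,y1)) ∧ ¬G(l,l))

∀j ∀y1 ∀n ∃l (¬H(j) ∧ (¬G(n,n) ∨ ¬G(y1,y1)) ∧ ¬G(l,l))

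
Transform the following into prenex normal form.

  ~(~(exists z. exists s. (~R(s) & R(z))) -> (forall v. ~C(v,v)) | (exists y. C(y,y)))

forall z. forall s. exists v. forall y. ((R(s) | ~R(z)) & C(v,v) & ~C(y,y))

First replace A → B with ¬A ∨ B.
  ~(~~(exists z. exists s. (~R(s) & R(z))) | (forall v. ~C(v,v)) | (exists y. C(y,y)))
Drive negations inward (¬∀x A ≡ ∃x ¬A, ¬∃x A ≡ ∀x ¬A, De Morgan for ∧/∨):
  (forall z. forall s. (R(s) | ~R(z))) & (exists v. C(v,v)) & (forall y. ~C(y,y))
Extract every quantifier outward, since the variables are now distinct and don't occur free across branches:
  forall z. forall s. exists v. forall y. ((R(s) | ~R(z)) & C(v,v) & ~C(y,y))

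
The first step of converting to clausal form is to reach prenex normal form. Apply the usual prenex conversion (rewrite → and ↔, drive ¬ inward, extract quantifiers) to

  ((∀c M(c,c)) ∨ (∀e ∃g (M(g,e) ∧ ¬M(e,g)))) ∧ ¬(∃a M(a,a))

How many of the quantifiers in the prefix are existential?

1

Push ¬ through the quantifiers and connectives to reach negation normal form:
  ((∀c M(c,c)) ∨ (∀e ∃g (M(g,e) ∧ ¬M(e,g)))) ∧ (∀a ¬M(a,a))
All bound variables are already distinct, so no renaming is needed.
Finally move all quantifiers to the prefix:
  ∀c ∀e ∃g ∀a ((M(c,c) ∨ M(g,e) ∧ ¬M(e,g)) ∧ ¬M(a,a))
The prefix is ∀c ∀e ∃g ∀a: 3 universal, 1 existential.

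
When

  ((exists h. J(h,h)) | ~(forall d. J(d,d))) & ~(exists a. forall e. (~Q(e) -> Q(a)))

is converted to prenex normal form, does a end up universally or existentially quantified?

Eliminate → and ↔ using ¬ and ∨.
  ((exists h. J(h,h)) | ~(forall d. J(d,d))) & ~(exists a. forall e. (~~Q(e) | Q(a)))
Drive negations inward (¬∀x A ≡ ∃x ¬A, ¬∃x A ≡ ∀x ¬A, De Morgan for ∧/∨):
  ((exists h. J(h,h)) | (exists d. ~J(d,d))) & (forall a. exists e. (~Q(e) & ~Q(a)))
All bound variables are already distinct, so no renaming is needed.
Pull the quantifiers to the front (each side's bound variable is not free in the other side):
  exists h. exists d. forall a. exists e. ((J(h,h) | ~J(d,d)) & ~Q(e) & ~Q(a))
The quantifier exists a sits under an odd number of negations (counting the antecedent side of each →), so it flips to forall a.

universal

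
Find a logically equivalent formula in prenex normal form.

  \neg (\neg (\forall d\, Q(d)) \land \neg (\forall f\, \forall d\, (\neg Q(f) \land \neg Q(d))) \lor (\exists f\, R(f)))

Push ¬ through the quantifiers and connectives to reach negation normal form:
  ((\forall d\, Q(d)) \lor (\forall f\, \forall d\, (\neg Q(f) \land \neg Q(d)))) \land (\forall f\, \neg R(f))
Rename bound variables to avoid capture: d↦v, f↦t.
  ((\forall d\, Q(d)) \lor (\forall f\, \forall v\, (\neg Q(f) \land \neg Q(v)))) \land (\forall t\, \neg R(t))
Finally move all quantifiers to the prefix:
  \forall d\, \forall f\, \forall v\, \forall t\, ((Q(d) \lor \neg Q(f) \land \neg Q(v)) \land \neg R(t))

\forall d\, \forall f\, \forall v\, \forall t\, ((Q(d) \lor \neg Q(f) \land \neg Q(v)) \land \neg R(t))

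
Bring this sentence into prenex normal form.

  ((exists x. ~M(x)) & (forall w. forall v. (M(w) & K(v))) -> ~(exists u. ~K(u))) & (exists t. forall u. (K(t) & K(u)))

forall x. exists w. exists v. forall u. exists t. forall a. ((M(x) | ~M(w) | ~K(v) | K(u)) & K(t) & K(a))

Rewrite implications/biconditionals: A → B as ¬A ∨ B.
  (~((exists x. ~M(x)) & (forall w. forall v. (M(w) & K(v)))) | ~(exists u. ~K(u))) & (exists t. forall u. (K(t) & K(u)))
Move each ¬ inward, flipping quantifiers it crosses:
  ((forall x. M(x)) | (exists w. exists v. (~M(w) | ~K(v))) | (forall u. K(u))) & (exists t. forall u. (K(t) & K(u)))
Standardize variables apart so no two quantifiers bind the same name: u↦a.
  ((forall x. M(x)) | (exists w. exists v. (~M(w) | ~K(v))) | (forall u. K(u))) & (exists t. forall a. (K(t) & K(a)))
Pull the quantifiers to the front (each side's bound variable is not free in the other side):
  forall x. exists w. exists v. forall u. exists t. forall a. ((M(x) | ~M(w) | ~K(v) | K(u)) & K(t) & K(a))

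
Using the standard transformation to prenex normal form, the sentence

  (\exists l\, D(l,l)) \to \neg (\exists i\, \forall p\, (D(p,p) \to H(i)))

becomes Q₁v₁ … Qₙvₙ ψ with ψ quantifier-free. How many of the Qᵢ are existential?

1

First replace A → B with ¬A ∨ B.
  \neg (\exists l\, D(l,l)) \lor \neg (\exists i\, \forall p\, (\neg D(p,p) \lor H(i)))
Drive negations inward (¬∀x A ≡ ∃x ¬A, ¬∃x A ≡ ∀x ¬A, De Morgan for ∧/∨):
  (\forall l\, \neg D(l,l)) \lor (\forall i\, \exists p\, (D(p,p) \land \neg H(i)))
All bound variables are already distinct, so no renaming is needed.
Pull the quantifiers to the front (each side's bound variable is not free in the other side):
  \forall l\, \forall i\, \exists p\, (\neg D(l,l) \lor D(p,p) \land \neg H(i))
The prefix is \forall l \forall i \exists p: 2 universal, 1 existential.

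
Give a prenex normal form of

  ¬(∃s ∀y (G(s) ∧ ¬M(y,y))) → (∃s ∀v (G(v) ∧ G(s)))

First replace A → B with ¬A ∨ B.
  ¬¬(∃s ∀y (G(s) ∧ ¬M(y,y))) ∨ (∃s ∀v (G(v) ∧ G(s)))
Push ¬ through the quantifiers and connectives to reach negation normal form:
  (∃s ∀y (G(s) ∧ ¬M(y,y))) ∨ (∃s ∀v (G(v) ∧ G(s)))
Standardize variables apart so no two quantifiers bind the same name: s↦v1.
  (∃s ∀y (G(s) ∧ ¬M(y,y))) ∨ (∃v1 ∀v (G(v) ∧ G(v1)))
Finally move all quantifiers to the prefix:
  ∃s ∀y ∃v1 ∀v (G(s) ∧ ¬M(y,y) ∨ G(v) ∧ G(v1))

∃s ∀y ∃v1 ∀v (G(s) ∧ ¬M(y,y) ∨ G(v) ∧ G(v1))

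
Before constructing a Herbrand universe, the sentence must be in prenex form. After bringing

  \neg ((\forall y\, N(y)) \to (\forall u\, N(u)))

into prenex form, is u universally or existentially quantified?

existential

First replace A → B with ¬A ∨ B.
  \neg (\neg (\forall y\, N(y)) \lor (\forall u\, N(u)))
Drive negations inward (¬∀x A ≡ ∃x ¬A, ¬∃x A ≡ ∀x ¬A, De Morgan for ∧/∨):
  (\forall y\, N(y)) \land (\exists u\, \neg N(u))
All bound variables are already distinct, so no renaming is needed.
Extract every quantifier outward, since the variables are now distinct and don't occur free across branches:
  \forall y\, \exists u\, (N(y) \land \neg N(u))
The quantifier \forall u sits under an odd number of negations (counting the antecedent side of each →), so it flips to \exists u.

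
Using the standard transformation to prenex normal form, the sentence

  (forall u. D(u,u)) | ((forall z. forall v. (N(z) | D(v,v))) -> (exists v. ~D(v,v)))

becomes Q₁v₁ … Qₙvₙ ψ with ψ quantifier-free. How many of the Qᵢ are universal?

Rewrite implications/biconditionals: A → B as ¬A ∨ B.
  (forall u. D(u,u)) | ~(forall z. forall v. (N(z) | D(v,v))) | (exists v. ~D(v,v))
Push ¬ through the quantifiers and connectives to reach negation normal form:
  (forall u. D(u,u)) | (exists z. exists v. (~N(z) & ~D(v,v))) | (exists v. ~D(v,v))
Rename bound variables to avoid capture: v↦s.
  (forall u. D(u,u)) | (exists z. exists v. (~N(z) & ~D(v,v))) | (exists s. ~D(s,s))
Pull the quantifiers to the front (each side's bound variable is not free in the other side):
  forall u. exists z. exists v. exists s. (D(u,u) | ~N(z) & ~D(v,v) | ~D(s,s))
The prefix is forall u exists z exists v exists s: 1 universal, 3 existential.

1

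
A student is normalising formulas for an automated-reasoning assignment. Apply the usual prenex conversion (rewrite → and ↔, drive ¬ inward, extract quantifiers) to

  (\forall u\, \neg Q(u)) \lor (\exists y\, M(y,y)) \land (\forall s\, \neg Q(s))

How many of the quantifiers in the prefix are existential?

Finally move all quantifiers to the prefix:
  \forall u\, \exists y\, \forall s\, (\neg Q(u) \lor M(y,y) \land \neg Q(s))
The prefix is \forall u \exists y \forall s: 2 universal, 1 existential.

1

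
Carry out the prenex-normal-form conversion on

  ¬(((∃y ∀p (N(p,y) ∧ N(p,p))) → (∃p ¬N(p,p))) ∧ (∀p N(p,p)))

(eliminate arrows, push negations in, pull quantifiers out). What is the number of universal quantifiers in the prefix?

Rewrite implications/biconditionals: A → B as ¬A ∨ B.
  ¬((¬(∃y ∀p (N(p,y) ∧ N(p,p))) ∨ (∃p ¬N(p,p))) ∧ (∀p N(p,p)))
Drive negations inward (¬∀x A ≡ ∃x ¬A, ¬∃x A ≡ ∀x ¬A, De Morgan for ∧/∨):
  (∃y ∀p (N(p,y) ∧ N(p,p))) ∧ (∀p N(p,p)) ∨ (∃p ¬N(p,p))
Standardize variables apart so no two quantifiers bind the same name: p↦w, p↦v.
  (∃y ∀p (N(p,y) ∧ N(p,p))) ∧ (∀w N(w,w)) ∨ (∃v ¬N(v,v))
Pull the quantifiers to the front (each side's bound variable is not free in the other side):
  ∃y ∀p ∀w ∃v (N(p,y) ∧ N(p,p) ∧ N(w,w) ∨ ¬N(v,v))
The prefix is ∃y ∀p ∀w ∃v: 2 universal, 2 existential.

2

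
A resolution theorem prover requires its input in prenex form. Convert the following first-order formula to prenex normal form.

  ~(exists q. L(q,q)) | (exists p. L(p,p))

Move each ¬ inward, flipping quantifiers it crosses:
  (forall q. ~L(q,q)) | (exists p. L(p,p))
All bound variables are already distinct, so no renaming is needed.
Extract every quantifier outward, since the variables are now distinct and don't occur free across branches:
  forall q. exists p. (~L(q,q) | L(p,p))

forall q. exists p. (~L(q,q) | L(p,p))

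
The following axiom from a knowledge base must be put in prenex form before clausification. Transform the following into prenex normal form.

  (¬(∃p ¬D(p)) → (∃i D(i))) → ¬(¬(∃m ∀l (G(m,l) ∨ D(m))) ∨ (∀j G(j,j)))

∀p ∀i ∃m ∀l ∃j (D(p) ∧ ¬D(i) ∨ (G(m,l) ∨ D(m)) ∧ ¬G(j,j))

Eliminate → and ↔ using ¬ and ∨.
  ¬(¬¬(∃p ¬D(p)) ∨ (∃i D(i))) ∨ ¬(¬(∃m ∀l (G(m,l) ∨ D(m))) ∨ (∀j G(j,j)))
Push ¬ through the quantifiers and connectives to reach negation normal form:
  (∀p D(p)) ∧ (∀i ¬D(i)) ∨ (∃m ∀l (G(m,l) ∨ D(m))) ∧ (∃j ¬G(j,j))
All bound variables are already distinct, so no renaming is needed.
Extract every quantifier outward, since the variables are now distinct and don't occur free across branches:
  ∀p ∀i ∃m ∀l ∃j (D(p) ∧ ¬D(i) ∨ (G(m,l) ∨ D(m)) ∧ ¬G(j,j))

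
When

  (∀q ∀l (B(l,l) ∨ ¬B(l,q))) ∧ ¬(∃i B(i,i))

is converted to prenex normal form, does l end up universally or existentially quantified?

Drive negations inward (¬∀x A ≡ ∃x ¬A, ¬∃x A ≡ ∀x ¬A, De Morgan for ∧/∨):
  (∀q ∀l (B(l,l) ∨ ¬B(l,q))) ∧ (∀i ¬B(i,i))
Extract every quantifier outward, since the variables are now distinct and don't occur free across branches:
  ∀q ∀l ∀i ((B(l,l) ∨ ¬B(l,q)) ∧ ¬B(i,i))
The quantifier ∀l sits under an even number of negations, so it remains universal.

universal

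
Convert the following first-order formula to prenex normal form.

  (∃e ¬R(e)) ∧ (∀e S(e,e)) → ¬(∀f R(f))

∀e ∃y ∃f (R(e) ∨ ¬S(y,y) ∨ ¬R(f))

Rewrite implications/biconditionals: A → B as ¬A ∨ B.
  ¬((∃e ¬R(e)) ∧ (∀e S(e,e))) ∨ ¬(∀f R(f))
Move each ¬ inward, flipping quantifiers it crosses:
  (∀e R(e)) ∨ (∃e ¬S(e,e)) ∨ (∃f ¬R(f))
Give each quantifier a distinct variable: e↦y.
  (∀e R(e)) ∨ (∃y ¬S(y,y)) ∨ (∃f ¬R(f))
Finally move all quantifiers to the prefix:
  ∀e ∃y ∃f (R(e) ∨ ¬S(y,y) ∨ ¬R(f))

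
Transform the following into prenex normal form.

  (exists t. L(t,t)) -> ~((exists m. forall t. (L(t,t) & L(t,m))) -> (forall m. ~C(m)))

Rewrite implications/biconditionals: A → B as ¬A ∨ B.
  ~(exists t. L(t,t)) | ~(~(exists m. forall t. (L(t,t) & L(t,m))) | (forall m. ~C(m)))
Drive negations inward (¬∀x A ≡ ∃x ¬A, ¬∃x A ≡ ∀x ¬A, De Morgan for ∧/∨):
  (forall t. ~L(t,t)) | (exists m. forall t. (L(t,t) & L(t,m))) & (exists m. C(m))
Give each quantifier a distinct variable: t↦y, m↦w1.
  (forall t. ~L(t,t)) | (exists m. forall y. (L(y,y) & L(y,m))) & (exists w1. C(w1))
Finally move all quantifiers to the prefix:
  forall t. exists m. forall y. exists w1. (~L(t,t) | L(y,y) & L(y,m) & C(w1))

forall t. exists m. forall y. exists w1. (~L(t,t) | L(y,y) & L(y,m) & C(w1))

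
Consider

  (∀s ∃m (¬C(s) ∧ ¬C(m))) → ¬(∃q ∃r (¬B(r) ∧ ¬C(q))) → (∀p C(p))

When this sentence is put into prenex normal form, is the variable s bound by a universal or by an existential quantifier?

existential

Rewrite implications/biconditionals: A → B as ¬A ∨ B.
  ¬(∀s ∃m (¬C(s) ∧ ¬C(m))) ∨ ¬¬(∃q ∃r (¬B(r) ∧ ¬C(q))) ∨ (∀p C(p))
Push ¬ through the quantifiers and connectives to reach negation normal form:
  (∃s ∀m (C(s) ∨ C(m))) ∨ (∃q ∃r (¬B(r) ∧ ¬C(q))) ∨ (∀p C(p))
Finally move all quantifiers to the prefix:
  ∃s ∀m ∃q ∃r ∀p (C(s) ∨ C(m) ∨ ¬B(r) ∧ ¬C(q) ∨ C(p))
The quantifier ∀s sits under an odd number of negations (counting the antecedent side of each →), so it flips to ∃s.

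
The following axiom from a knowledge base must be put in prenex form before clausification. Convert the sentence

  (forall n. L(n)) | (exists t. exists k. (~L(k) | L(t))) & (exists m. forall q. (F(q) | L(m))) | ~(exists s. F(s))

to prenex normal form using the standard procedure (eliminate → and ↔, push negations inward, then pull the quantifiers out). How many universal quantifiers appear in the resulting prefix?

Drive negations inward (¬∀x A ≡ ∃x ¬A, ¬∃x A ≡ ∀x ¬A, De Morgan for ∧/∨):
  (forall n. L(n)) | (exists t. exists k. (~L(k) | L(t))) & (exists m. forall q. (F(q) | L(m))) | (forall s. ~F(s))
All bound variables are already distinct, so no renaming is needed.
Pull the quantifiers to the front (each side's bound variable is not free in the other side):
  forall n. exists t. exists k. exists m. forall q. forall s. (L(n) | (~L(k) | L(t)) & (F(q) | L(m)) | ~F(s))
The prefix is forall n exists t exists k exists m forall q forall s: 3 universal, 3 existential.

3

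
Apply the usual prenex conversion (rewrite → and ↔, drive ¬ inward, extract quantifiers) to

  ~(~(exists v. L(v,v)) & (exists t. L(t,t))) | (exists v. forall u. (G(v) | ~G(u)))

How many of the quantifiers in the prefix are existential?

Drive negations inward (¬∀x A ≡ ∃x ¬A, ¬∃x A ≡ ∀x ¬A, De Morgan for ∧/∨):
  (exists v. L(v,v)) | (forall t. ~L(t,t)) | (exists v. forall u. (G(v) | ~G(u)))
Rename bound variables to avoid capture: v↦p.
  (exists v. L(v,v)) | (forall t. ~L(t,t)) | (exists p. forall u. (G(p) | ~G(u)))
Finally move all quantifiers to the prefix:
  exists v. forall t. exists p. forall u. (L(v,v) | ~L(t,t) | G(p) | ~G(u))
The prefix is exists v forall t exists p forall u: 2 universal, 2 existential.

2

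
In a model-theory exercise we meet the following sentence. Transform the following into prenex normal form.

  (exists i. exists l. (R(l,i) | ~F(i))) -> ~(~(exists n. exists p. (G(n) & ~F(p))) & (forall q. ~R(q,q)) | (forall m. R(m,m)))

forall i. forall l. exists n. exists p. exists q. exists m. (~R(l,i) & F(i) | (G(n) & ~F(p) | R(q,q)) & ~R(m,m))

First replace A → B with ¬A ∨ B.
  ~(exists i. exists l. (R(l,i) | ~F(i))) | ~(~(exists n. exists p. (G(n) & ~F(p))) & (forall q. ~R(q,q)) | (forall m. R(m,m)))
Push ¬ through the quantifiers and connectives to reach negation normal form:
  (forall i. forall l. (~R(l,i) & F(i))) | ((exists n. exists p. (G(n) & ~F(p))) | (exists q. R(q,q))) & (exists m. ~R(m,m))
All bound variables are already distinct, so no renaming is needed.
Extract every quantifier outward, since the variables are now distinct and don't occur free across branches:
  forall i. forall l. exists n. exists p. exists q. exists m. (~R(l,i) & F(i) | (G(n) & ~F(p) | R(q,q)) & ~R(m,m))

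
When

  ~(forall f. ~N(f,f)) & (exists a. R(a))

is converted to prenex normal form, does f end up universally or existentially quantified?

existential

Push ¬ through the quantifiers and connectives to reach negation normal form:
  (exists f. N(f,f)) & (exists a. R(a))
All bound variables are already distinct, so no renaming is needed.
Pull the quantifiers to the front (each side's bound variable is not free in the other side):
  exists f. exists a. (N(f,f) & R(a))
The quantifier forall f sits under an odd number of negations, so it flips to exists f.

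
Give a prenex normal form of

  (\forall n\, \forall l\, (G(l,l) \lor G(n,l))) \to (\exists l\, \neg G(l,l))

\exists n\, \exists l\, \exists c\, (\neg G(l,l) \land \neg G(n,l) \lor \neg G(c,c))

Eliminate → and ↔ using ¬ and ∨.
  \neg (\forall n\, \forall l\, (G(l,l) \lor G(n,l))) \lor (\exists l\, \neg G(l,l))
Push ¬ through the quantifiers and connectives to reach negation normal form:
  (\exists n\, \exists l\, (\neg G(l,l) \land \neg G(n,l))) \lor (\exists l\, \neg G(l,l))
Standardize variables apart so no two quantifiers bind the same name: l↦c.
  (\exists n\, \exists l\, (\neg G(l,l) \land \neg G(n,l))) \lor (\exists c\, \neg G(c,c))
Pull the quantifiers to the front (each side's bound variable is not free in the other side):
  \exists n\, \exists l\, \exists c\, (\neg G(l,l) \land \neg G(n,l) \lor \neg G(c,c))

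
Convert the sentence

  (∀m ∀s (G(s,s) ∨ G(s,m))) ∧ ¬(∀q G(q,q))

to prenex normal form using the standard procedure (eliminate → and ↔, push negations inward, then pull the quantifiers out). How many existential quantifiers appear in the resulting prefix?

1

Drive negations inward (¬∀x A ≡ ∃x ¬A, ¬∃x A ≡ ∀x ¬A, De Morgan for ∧/∨):
  (∀m ∀s (G(s,s) ∨ G(s,m))) ∧ (∃q ¬G(q,q))
All bound variables are already distinct, so no renaming is needed.
Extract every quantifier outward, since the variables are now distinct and don't occur free across branches:
  ∀m ∀s ∃q ((G(s,s) ∨ G(s,m)) ∧ ¬G(q,q))
The prefix is ∀m ∀s ∃q: 2 universal, 1 existential.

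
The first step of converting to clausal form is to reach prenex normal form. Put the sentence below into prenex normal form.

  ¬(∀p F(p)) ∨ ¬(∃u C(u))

∃p ∀u (¬F(p) ∨ ¬C(u))

Drive negations inward (¬∀x A ≡ ∃x ¬A, ¬∃x A ≡ ∀x ¬A, De Morgan for ∧/∨):
  (∃p ¬F(p)) ∨ (∀u ¬C(u))
All bound variables are already distinct, so no renaming is needed.
Extract every quantifier outward, since the variables are now distinct and don't occur free across branches:
  ∃p ∀u (¬F(p) ∨ ¬C(u))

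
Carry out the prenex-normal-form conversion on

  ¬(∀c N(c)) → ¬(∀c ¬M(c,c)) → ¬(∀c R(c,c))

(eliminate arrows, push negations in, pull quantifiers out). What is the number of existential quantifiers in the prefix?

Eliminate → and ↔ using ¬ and ∨.
  ¬¬(∀c N(c)) ∨ ¬¬(∀c ¬M(c,c)) ∨ ¬(∀c R(c,c))
Drive negations inward (¬∀x A ≡ ∃x ¬A, ¬∃x A ≡ ∀x ¬A, De Morgan for ∧/∨):
  (∀c N(c)) ∨ (∀c ¬M(c,c)) ∨ (∃c ¬R(c,c))
Give each quantifier a distinct variable: c↦u, c↦a.
  (∀c N(c)) ∨ (∀u ¬M(u,u)) ∨ (∃a ¬R(a,a))
Extract every quantifier outward, since the variables are now distinct and don't occur free across branches:
  ∀c ∀u ∃a (N(c) ∨ ¬M(u,u) ∨ ¬R(a,a))
The prefix is ∀c ∀u ∃a: 2 universal, 1 existential.

1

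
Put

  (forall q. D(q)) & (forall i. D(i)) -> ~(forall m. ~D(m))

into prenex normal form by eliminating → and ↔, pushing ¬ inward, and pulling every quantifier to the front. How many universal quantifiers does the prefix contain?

0

Rewrite implications/biconditionals: A → B as ¬A ∨ B.
  ~((forall q. D(q)) & (forall i. D(i))) | ~(forall m. ~D(m))
Drive negations inward (¬∀x A ≡ ∃x ¬A, ¬∃x A ≡ ∀x ¬A, De Morgan for ∧/∨):
  (exists q. ~D(q)) | (exists i. ~D(i)) | (exists m. D(m))
All bound variables are already distinct, so no renaming is needed.
Pull the quantifiers to the front (each side's bound variable is not free in the other side):
  exists q. exists i. exists m. (~D(q) | ~D(i) | D(m))
The prefix is exists q exists i exists m: 0 universal, 3 existential.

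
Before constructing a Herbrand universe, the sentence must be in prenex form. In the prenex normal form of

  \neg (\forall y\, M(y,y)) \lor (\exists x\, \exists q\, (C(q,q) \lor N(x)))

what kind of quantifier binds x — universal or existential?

existential

Drive negations inward (¬∀x A ≡ ∃x ¬A, ¬∃x A ≡ ∀x ¬A, De Morgan for ∧/∨):
  (\exists y\, \neg M(y,y)) \lor (\exists x\, \exists q\, (C(q,q) \lor N(x)))
All bound variables are already distinct, so no renaming is needed.
Finally move all quantifiers to the prefix:
  \exists y\, \exists x\, \exists q\, (\neg M(y,y) \lor C(q,q) \lor N(x))
The quantifier \exists x sits under an even number of negations, so it remains existential.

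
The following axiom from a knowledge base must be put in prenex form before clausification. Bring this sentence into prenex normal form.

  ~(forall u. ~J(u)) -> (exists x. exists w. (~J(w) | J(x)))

Eliminate → and ↔ using ¬ and ∨.
  ~~(forall u. ~J(u)) | (exists x. exists w. (~J(w) | J(x)))
Push ¬ through the quantifiers and connectives to reach negation normal form:
  (forall u. ~J(u)) | (exists x. exists w. (~J(w) | J(x)))
Extract every quantifier outward, since the variables are now distinct and don't occur free across branches:
  forall u. exists x. exists w. (~J(u) | ~J(w) | J(x))

forall u. exists x. exists w. (~J(u) | ~J(w) | J(x))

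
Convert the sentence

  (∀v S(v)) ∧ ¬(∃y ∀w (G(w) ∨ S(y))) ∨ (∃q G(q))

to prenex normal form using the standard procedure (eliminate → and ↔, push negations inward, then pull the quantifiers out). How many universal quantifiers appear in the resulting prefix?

Drive negations inward (¬∀x A ≡ ∃x ¬A, ¬∃x A ≡ ∀x ¬A, De Morgan for ∧/∨):
  (∀v S(v)) ∧ (∀y ∃w (¬G(w) ∧ ¬S(y))) ∨ (∃q G(q))
Finally move all quantifiers to the prefix:
  ∀v ∀y ∃w ∃q (S(v) ∧ ¬G(w) ∧ ¬S(y) ∨ G(q))
The prefix is ∀v ∀y ∃w ∃q: 2 universal, 2 existential.

2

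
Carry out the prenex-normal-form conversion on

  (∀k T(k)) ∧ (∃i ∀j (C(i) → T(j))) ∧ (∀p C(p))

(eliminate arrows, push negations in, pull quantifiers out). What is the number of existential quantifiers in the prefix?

1

Eliminate → and ↔ using ¬ and ∨.
  (∀k T(k)) ∧ (∃i ∀j (¬C(i) ∨ T(j))) ∧ (∀p C(p))
Finally move all quantifiers to the prefix:
  ∀k ∃i ∀j ∀p (T(k) ∧ (¬C(i) ∨ T(j)) ∧ C(p))
The prefix is ∀k ∃i ∀j ∀p: 3 universal, 1 existential.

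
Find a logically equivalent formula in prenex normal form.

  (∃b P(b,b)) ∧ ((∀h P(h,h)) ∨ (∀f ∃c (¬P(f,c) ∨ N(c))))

All bound variables are already distinct, so no renaming is needed.
Finally move all quantifiers to the prefix:
  ∃b ∀h ∀f ∃c (P(b,b) ∧ (P(h,h) ∨ ¬P(f,c) ∨ N(c)))

∃b ∀h ∀f ∃c (P(b,b) ∧ (P(h,h) ∨ ¬P(f,c) ∨ N(c)))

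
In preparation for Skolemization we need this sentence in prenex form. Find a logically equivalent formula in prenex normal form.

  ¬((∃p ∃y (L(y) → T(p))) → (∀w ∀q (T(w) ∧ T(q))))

∃p ∃y ∃w ∃q ((¬L(y) ∨ T(p)) ∧ (¬T(w) ∨ ¬T(q)))

Eliminate → and ↔ using ¬ and ∨.
  ¬(¬(∃p ∃y (¬L(y) ∨ T(p))) ∨ (∀w ∀q (T(w) ∧ T(q))))
Move each ¬ inward, flipping quantifiers it crosses:
  (∃p ∃y (¬L(y) ∨ T(p))) ∧ (∃w ∃q (¬T(w) ∨ ¬T(q)))
All bound variables are already distinct, so no renaming is needed.
Pull the quantifiers to the front (each side's bound variable is not free in the other side):
  ∃p ∃y ∃w ∃q ((¬L(y) ∨ T(p)) ∧ (¬T(w) ∨ ¬T(q)))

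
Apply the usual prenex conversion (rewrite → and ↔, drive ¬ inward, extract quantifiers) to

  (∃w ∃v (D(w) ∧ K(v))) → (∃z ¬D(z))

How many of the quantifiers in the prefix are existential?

Rewrite implications/biconditionals: A → B as ¬A ∨ B.
  ¬(∃w ∃v (D(w) ∧ K(v))) ∨ (∃z ¬D(z))
Push ¬ through the quantifiers and connectives to reach negation normal form:
  (∀w ∀v (¬D(w) ∨ ¬K(v))) ∨ (∃z ¬D(z))
All bound variables are already distinct, so no renaming is needed.
Pull the quantifiers to the front (each side's bound variable is not free in the other side):
  ∀w ∀v ∃z (¬D(w) ∨ ¬K(v) ∨ ¬D(z))
The prefix is ∀w ∀v ∃z: 2 universal, 1 existential.

1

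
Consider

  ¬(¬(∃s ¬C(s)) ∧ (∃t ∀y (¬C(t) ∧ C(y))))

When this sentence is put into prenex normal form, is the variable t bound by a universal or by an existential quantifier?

universal

Drive negations inward (¬∀x A ≡ ∃x ¬A, ¬∃x A ≡ ∀x ¬A, De Morgan for ∧/∨):
  (∃s ¬C(s)) ∨ (∀t ∃y (C(t) ∨ ¬C(y)))
All bound variables are already distinct, so no renaming is needed.
Finally move all quantifiers to the prefix:
  ∃s ∀t ∃y (¬C(s) ∨ C(t) ∨ ¬C(y))
The quantifier ∃t sits under an odd number of negations, so it flips to ∀t.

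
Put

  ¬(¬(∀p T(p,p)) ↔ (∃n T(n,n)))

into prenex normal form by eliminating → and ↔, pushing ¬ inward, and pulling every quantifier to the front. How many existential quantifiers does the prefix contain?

Rewrite implications/biconditionals: A → B as ¬A ∨ B; A ↔ B as (¬A ∨ B) ∧ (¬B ∨ A).
  ¬((¬¬(∀p T(p,p)) ∨ (∃n T(n,n))) ∧ (¬(∃n T(n,n)) ∨ ¬(∀p T(p,p))))
Push ¬ through the quantifiers and connectives to reach negation normal form:
  (∃p ¬T(p,p)) ∧ (∀n ¬T(n,n)) ∨ (∃n T(n,n)) ∧ (∀p T(p,p))
Give each quantifier a distinct variable: n↦x1, p↦w.
  (∃p ¬T(p,p)) ∧ (∀n ¬T(n,n)) ∨ (∃x1 T(x1,x1)) ∧ (∀w T(w,w))
Finally move all quantifiers to the prefix:
  ∃p ∀n ∃x1 ∀w (¬T(p,p) ∧ ¬T(n,n) ∨ T(x1,x1) ∧ T(w,w))
The prefix is ∃p ∀n ∃x1 ∀w: 2 universal, 2 existential.

2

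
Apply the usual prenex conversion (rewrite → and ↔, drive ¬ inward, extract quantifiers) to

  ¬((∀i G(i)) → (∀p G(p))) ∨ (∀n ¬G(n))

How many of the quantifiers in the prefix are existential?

First replace A → B with ¬A ∨ B.
  ¬(¬(∀i G(i)) ∨ (∀p G(p))) ∨ (∀n ¬G(n))
Move each ¬ inward, flipping quantifiers it crosses:
  (∀i G(i)) ∧ (∃p ¬G(p)) ∨ (∀n ¬G(n))
Finally move all quantifiers to the prefix:
  ∀i ∃p ∀n (G(i) ∧ ¬G(p) ∨ ¬G(n))
The prefix is ∀i ∃p ∀n: 2 universal, 1 existential.

1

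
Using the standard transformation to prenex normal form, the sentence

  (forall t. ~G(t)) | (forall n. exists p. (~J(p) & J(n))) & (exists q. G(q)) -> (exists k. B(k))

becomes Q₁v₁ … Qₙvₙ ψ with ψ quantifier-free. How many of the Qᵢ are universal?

First replace A → B with ¬A ∨ B.
  ~((forall t. ~G(t)) | (forall n. exists p. (~J(p) & J(n))) & (exists q. G(q))) | (exists k. B(k))
Drive negations inward (¬∀x A ≡ ∃x ¬A, ¬∃x A ≡ ∀x ¬A, De Morgan for ∧/∨):
  (exists t. G(t)) & ((exists n. forall p. (J(p) | ~J(n))) | (forall q. ~G(q))) | (exists k. B(k))
All bound variables are already distinct, so no renaming is needed.
Finally move all quantifiers to the prefix:
  exists t. exists n. forall p. forall q. exists k. (G(t) & (J(p) | ~J(n) | ~G(q)) | B(k))
The prefix is exists t exists n forall p forall q exists k: 2 universal, 3 existential.

2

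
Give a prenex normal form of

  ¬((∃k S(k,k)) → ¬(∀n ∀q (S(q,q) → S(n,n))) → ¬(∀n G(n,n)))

Eliminate → and ↔ using ¬ and ∨.
  ¬(¬(∃k S(k,k)) ∨ ¬¬(∀n ∀q (¬S(q,q) ∨ S(n,n))) ∨ ¬(∀n G(n,n)))
Push ¬ through the quantifiers and connectives to reach negation normal form:
  (∃k S(k,k)) ∧ (∃n ∃q (S(q,q) ∧ ¬S(n,n))) ∧ (∀n G(n,n))
Give each quantifier a distinct variable: n↦u.
  (∃k S(k,k)) ∧ (∃n ∃q (S(q,q) ∧ ¬S(n,n))) ∧ (∀u G(u,u))
Pull the quantifiers to the front (each side's bound variable is not free in the other side):
  ∃k ∃n ∃q ∀u (S(k,k) ∧ S(q,q) ∧ ¬S(n,n) ∧ G(u,u))

∃k ∃n ∃q ∀u (S(k,k) ∧ S(q,q) ∧ ¬S(n,n) ∧ G(u,u))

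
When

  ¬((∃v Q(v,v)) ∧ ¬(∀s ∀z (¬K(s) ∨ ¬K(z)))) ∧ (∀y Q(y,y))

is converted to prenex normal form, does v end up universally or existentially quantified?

universal

Move each ¬ inward, flipping quantifiers it crosses:
  ((∀v ¬Q(v,v)) ∨ (∀s ∀z (¬K(s) ∨ ¬K(z)))) ∧ (∀y Q(y,y))
Pull the quantifiers to the front (each side's bound variable is not free in the other side):
  ∀v ∀s ∀z ∀y ((¬Q(v,v) ∨ ¬K(s) ∨ ¬K(z)) ∧ Q(y,y))
The quantifier ∃v sits under an odd number of negations, so it flips to ∀v.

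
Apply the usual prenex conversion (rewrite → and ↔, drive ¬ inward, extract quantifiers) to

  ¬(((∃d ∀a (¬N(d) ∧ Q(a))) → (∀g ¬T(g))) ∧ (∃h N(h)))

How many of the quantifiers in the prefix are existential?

2

Rewrite implications/biconditionals: A → B as ¬A ∨ B.
  ¬((¬(∃d ∀a (¬N(d) ∧ Q(a))) ∨ (∀g ¬T(g))) ∧ (∃h N(h)))
Drive negations inward (¬∀x A ≡ ∃x ¬A, ¬∃x A ≡ ∀x ¬A, De Morgan for ∧/∨):
  (∃d ∀a (¬N(d) ∧ Q(a))) ∧ (∃g T(g)) ∨ (∀h ¬N(h))
All bound variables are already distinct, so no renaming is needed.
Finally move all quantifiers to the prefix:
  ∃d ∀a ∃g ∀h (¬N(d) ∧ Q(a) ∧ T(g) ∨ ¬N(h))
The prefix is ∃d ∀a ∃g ∀h: 2 universal, 2 existential.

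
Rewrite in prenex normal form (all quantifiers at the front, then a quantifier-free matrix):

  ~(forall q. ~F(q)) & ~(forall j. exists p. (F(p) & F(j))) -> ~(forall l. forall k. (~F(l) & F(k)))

forall q. forall j. exists p. exists l. exists k. (~F(q) | F(p) & F(j) | F(l) | ~F(k))

First replace A → B with ¬A ∨ B.
  ~(~(forall q. ~F(q)) & ~(forall j. exists p. (F(p) & F(j)))) | ~(forall l. forall k. (~F(l) & F(k)))
Drive negations inward (¬∀x A ≡ ∃x ¬A, ¬∃x A ≡ ∀x ¬A, De Morgan for ∧/∨):
  (forall q. ~F(q)) | (forall j. exists p. (F(p) & F(j))) | (exists l. exists k. (F(l) | ~F(k)))
Finally move all quantifiers to the prefix:
  forall q. forall j. exists p. exists l. exists k. (~F(q) | F(p) & F(j) | F(l) | ~F(k))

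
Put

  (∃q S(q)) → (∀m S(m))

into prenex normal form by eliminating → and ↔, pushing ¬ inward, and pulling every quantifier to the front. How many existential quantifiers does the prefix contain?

Eliminate → and ↔ using ¬ and ∨.
  ¬(∃q S(q)) ∨ (∀m S(m))
Drive negations inward (¬∀x A ≡ ∃x ¬A, ¬∃x A ≡ ∀x ¬A, De Morgan for ∧/∨):
  (∀q ¬S(q)) ∨ (∀m S(m))
Extract every quantifier outward, since the variables are now distinct and don't occur free across branches:
  ∀q ∀m (¬S(q) ∨ S(m))
The prefix is ∀q ∀m: 2 universal, 0 existential.

0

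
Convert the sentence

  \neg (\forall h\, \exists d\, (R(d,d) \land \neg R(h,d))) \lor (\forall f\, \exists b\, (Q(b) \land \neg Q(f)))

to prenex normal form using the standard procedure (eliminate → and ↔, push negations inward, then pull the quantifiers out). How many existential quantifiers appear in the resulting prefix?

Drive negations inward (¬∀x A ≡ ∃x ¬A, ¬∃x A ≡ ∀x ¬A, De Morgan for ∧/∨):
  (\exists h\, \forall d\, (\neg R(d,d) \lor R(h,d))) \lor (\forall f\, \exists b\, (Q(b) \land \neg Q(f)))
All bound variables are already distinct, so no renaming is needed.
Pull the quantifiers to the front (each side's bound variable is not free in the other side):
  \exists h\, \forall d\, \forall f\, \exists b\, (\neg R(d,d) \lor R(h,d) \lor Q(b) \land \neg Q(f))
The prefix is \exists h \forall d \forall f \exists b: 2 universal, 2 existential.

2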